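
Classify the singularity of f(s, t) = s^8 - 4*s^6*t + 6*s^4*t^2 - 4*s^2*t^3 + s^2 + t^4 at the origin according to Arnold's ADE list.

The Hessian of f at 0 has rank 1. Corank 1: A-series; mu = 3 gives A_3.

A_3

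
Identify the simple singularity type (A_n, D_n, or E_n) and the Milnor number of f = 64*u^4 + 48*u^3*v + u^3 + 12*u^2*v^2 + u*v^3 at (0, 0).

Type E_{7}, Milnor number mu = 7.

The Hessian of f at 0 is [[0, 0], [0, 0]] with rank 0, so corank 2. A Groebner basis of the Jacobian ideal J(f) in C{u,v} is {3*u^2/16 + v^4 + v^3/16, u^3, u^2*v - u^2/16 - v^3/48, u^2/2 + u*v^2 + v^3/6}; counting standard monomials gives mu = 7. Corank 2; j^3 = u^3 is a perfect cube, so E-series; the 4-jet and mu = 7 give E_7.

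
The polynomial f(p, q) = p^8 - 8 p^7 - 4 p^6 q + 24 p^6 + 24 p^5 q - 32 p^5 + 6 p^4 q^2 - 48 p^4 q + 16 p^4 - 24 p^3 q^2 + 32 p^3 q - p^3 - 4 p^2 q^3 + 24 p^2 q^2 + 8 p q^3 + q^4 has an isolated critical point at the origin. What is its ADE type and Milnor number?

The Hessian of f at 0 has rank 0. Corank 2; j^3 = -p^3 is a perfect cube, so E-series; the 4-jet and mu = 6 give E_6.

Type E6, Milnor number mu = 6.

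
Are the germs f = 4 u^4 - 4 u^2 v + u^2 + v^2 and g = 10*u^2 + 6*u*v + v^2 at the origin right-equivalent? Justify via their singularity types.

Yes.

The Hessian of f at 0 is [[2, 0], [0, 2]] with rank 2, so corank 0. A Groebner basis of the Jacobian ideal J(f) in C{u,v} is {u, v}; counting standard monomials gives mu = 1. Corank 0: nondegenerate Morse point, so A_1. The Hessian of g at 0 is [[20, 6], [6, 2]] with rank 2, so corank 0. A Groebner basis of the Jacobian ideal J(g) in C{u,v} is {u, v}; counting standard monomials gives mu = 1. Corank 0: nondegenerate Morse point, so A_1. Both have type A_1, hence right-equivalent.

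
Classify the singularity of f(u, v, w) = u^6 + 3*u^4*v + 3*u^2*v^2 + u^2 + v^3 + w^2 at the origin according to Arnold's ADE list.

A_2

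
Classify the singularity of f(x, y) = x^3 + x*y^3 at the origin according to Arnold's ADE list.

E_{7}

The Hessian of f at 0 has rank 0. Corank 2; j^3 = x^3 is a perfect cube, so E-series; the 4-jet and mu = 7 give E_7.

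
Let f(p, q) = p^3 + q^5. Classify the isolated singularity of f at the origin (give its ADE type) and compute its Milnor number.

Type E_{8}, Milnor number mu = 8.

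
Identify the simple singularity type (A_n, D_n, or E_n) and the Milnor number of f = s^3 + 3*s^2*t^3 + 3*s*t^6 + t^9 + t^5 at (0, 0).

Type E_8, Milnor number mu = 8.

The Hessian of f at 0 has rank 0. Corank 2; j^3 = s^3 is a perfect cube, so E-series; the 5-jet and mu = 8 give E_8.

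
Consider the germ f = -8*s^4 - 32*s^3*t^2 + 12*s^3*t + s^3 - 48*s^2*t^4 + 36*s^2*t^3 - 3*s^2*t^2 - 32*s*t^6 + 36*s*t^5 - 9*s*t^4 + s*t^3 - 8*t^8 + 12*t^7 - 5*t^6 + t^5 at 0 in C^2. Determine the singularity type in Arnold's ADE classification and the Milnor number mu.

Type E7, Milnor number mu = 7.

The Hessian of f at 0 has rank 0. Corank 2; j^3 = s^3 is a perfect cube, so E-series; the 4-jet and mu = 7 give E_7.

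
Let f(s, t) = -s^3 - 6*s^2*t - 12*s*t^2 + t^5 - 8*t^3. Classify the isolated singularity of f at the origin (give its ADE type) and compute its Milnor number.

Type E_{8}, Milnor number mu = 8.

The Hessian of f at 0 is [[0, 0], [0, 0]] with rank 0, so corank 2. A Groebner basis of the Jacobian ideal J(f) in C{s,t} is {t^4, s^2 + 4*s*t + 4*t^2}; counting standard monomials gives mu = 8. Corank 2; j^3 = -(s + 2*t)^3 is a perfect cube, so E-series; the 5-jet and mu = 8 give E_8.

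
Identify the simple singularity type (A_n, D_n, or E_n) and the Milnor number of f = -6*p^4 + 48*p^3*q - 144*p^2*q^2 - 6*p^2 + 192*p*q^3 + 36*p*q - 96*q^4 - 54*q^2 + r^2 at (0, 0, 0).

The Hessian of f at 0 has rank 2. Corank 1: A-series; mu = 3 gives A_3.

Type A_{3}, Milnor number mu = 3.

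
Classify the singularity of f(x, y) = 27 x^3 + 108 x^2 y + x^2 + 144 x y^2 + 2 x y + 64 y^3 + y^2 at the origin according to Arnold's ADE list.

A2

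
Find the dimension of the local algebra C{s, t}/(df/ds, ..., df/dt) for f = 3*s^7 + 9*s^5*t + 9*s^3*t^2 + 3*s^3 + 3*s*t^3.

7

The Hessian of f at 0 has rank 0. Corank 2; j^3 = 3*s^3 is a perfect cube, so E-series; the 4-jet and mu = 7 give E_7.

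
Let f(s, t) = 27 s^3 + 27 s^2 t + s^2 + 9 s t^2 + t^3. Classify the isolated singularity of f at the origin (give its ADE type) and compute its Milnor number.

Type A_{2}, Milnor number mu = 2.

The Hessian of f at 0 has rank 1. Corank 1: A-series; mu = 2 gives A_2.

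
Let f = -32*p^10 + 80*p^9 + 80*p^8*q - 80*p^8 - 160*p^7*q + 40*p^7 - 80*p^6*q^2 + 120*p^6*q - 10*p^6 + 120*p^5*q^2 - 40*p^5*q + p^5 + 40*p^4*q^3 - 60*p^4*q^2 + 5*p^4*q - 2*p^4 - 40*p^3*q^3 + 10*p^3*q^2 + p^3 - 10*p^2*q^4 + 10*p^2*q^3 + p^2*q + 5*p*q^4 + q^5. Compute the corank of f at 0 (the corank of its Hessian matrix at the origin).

Hessian at 0 has rank 0.

2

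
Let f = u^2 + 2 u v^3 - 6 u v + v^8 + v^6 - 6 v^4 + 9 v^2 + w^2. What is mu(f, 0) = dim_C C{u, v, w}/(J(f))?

The Hessian of f at 0 is [[2, -6, 0], [-6, 18, 0], [0, 0, 2]] with rank 2, so corank 1. A Groebner basis of the Jacobian ideal J(f) in C{u,v,w} is {u^3 - 27*u*v^2 - 54*u + 162*v, u^2*v - 6*u*v^2 - 9*u + 27*v, u + v^3 - 3*v, w}; counting standard monomials gives mu = 7. Corank 1: A-series; mu = 7 gives A_7.

7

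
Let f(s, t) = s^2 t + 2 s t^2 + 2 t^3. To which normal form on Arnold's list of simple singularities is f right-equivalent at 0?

D_{4}

The Hessian of f at 0 is [[0, 0], [0, 0]] with rank 0, so corank 2. A Groebner basis of the Jacobian ideal J(f) in C{s,t} is {t^3, s^2 + 2*t^2, s*t + t^2}; counting standard monomials gives mu = 4. Corank 2; j^3 = t*(s^2 + 2*s*t + 2*t^2) splits into three distinct lines over C (the quadratic factor has nonzero discriminant), so D_4.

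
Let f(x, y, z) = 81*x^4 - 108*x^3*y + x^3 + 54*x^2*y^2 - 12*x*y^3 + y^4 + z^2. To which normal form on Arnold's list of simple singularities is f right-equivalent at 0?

E_{6}

The Hessian of f at 0 has rank 1. Corank 2; j^3 = x^3 is a perfect cube, so E-series; the 4-jet and mu = 6 give E_6.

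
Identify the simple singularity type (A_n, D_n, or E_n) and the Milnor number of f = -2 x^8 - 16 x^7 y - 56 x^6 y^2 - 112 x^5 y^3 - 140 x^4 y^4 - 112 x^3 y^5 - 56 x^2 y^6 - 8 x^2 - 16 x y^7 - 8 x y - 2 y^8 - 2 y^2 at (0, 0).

The Hessian of f at 0 has rank 1. Corank 1: A-series; mu = 7 gives A_7.

Type A7, Milnor number mu = 7.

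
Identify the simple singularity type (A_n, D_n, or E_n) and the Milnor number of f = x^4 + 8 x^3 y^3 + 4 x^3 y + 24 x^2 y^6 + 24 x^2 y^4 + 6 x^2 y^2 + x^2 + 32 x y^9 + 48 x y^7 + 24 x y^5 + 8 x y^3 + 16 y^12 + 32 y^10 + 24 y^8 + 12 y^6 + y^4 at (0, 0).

Type A3, Milnor number mu = 3.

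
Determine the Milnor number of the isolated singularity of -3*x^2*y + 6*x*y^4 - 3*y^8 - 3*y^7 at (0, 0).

9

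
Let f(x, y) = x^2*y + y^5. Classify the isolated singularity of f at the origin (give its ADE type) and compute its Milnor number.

Type D_{6}, Milnor number mu = 6.

The Hessian of f at 0 is [[0, 0], [0, 0]] with rank 0, so corank 2. A Groebner basis of the Jacobian ideal J(f) in C{x,y} is {x^2/5 + y^4, x^3, x*y}; counting standard monomials gives mu = 6. Corank 2; j^3 = x^2*y has shape L^2 M (L != M), so D-series; mu = 6 gives D_6.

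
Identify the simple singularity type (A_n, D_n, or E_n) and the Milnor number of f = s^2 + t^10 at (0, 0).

The Hessian of f at 0 is [[2, 0], [0, 0]] with rank 1, so corank 1. A Groebner basis of the Jacobian ideal J(f) in C{s,t} is {t^9, s}; counting standard monomials gives mu = 9. Corank 1: A-series; mu = 9 gives A_9.

Type A_9, Milnor number mu = 9.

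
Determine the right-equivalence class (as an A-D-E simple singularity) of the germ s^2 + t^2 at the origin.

A_1

The Hessian of f at 0 is [[2, 0], [0, 2]] with rank 2, so corank 0. A Groebner basis of the Jacobian ideal J(f) in C{s,t} is {s, t}; counting standard monomials gives mu = 1. Corank 0: nondegenerate Morse point, so A_1.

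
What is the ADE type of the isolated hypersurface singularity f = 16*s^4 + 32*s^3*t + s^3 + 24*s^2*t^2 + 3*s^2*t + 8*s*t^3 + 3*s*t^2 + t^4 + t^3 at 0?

The Hessian of f at 0 has rank 0. Corank 2; j^3 = (s + t)^3 is a perfect cube, so E-series; the 4-jet and mu = 6 give E_6.

E_{6}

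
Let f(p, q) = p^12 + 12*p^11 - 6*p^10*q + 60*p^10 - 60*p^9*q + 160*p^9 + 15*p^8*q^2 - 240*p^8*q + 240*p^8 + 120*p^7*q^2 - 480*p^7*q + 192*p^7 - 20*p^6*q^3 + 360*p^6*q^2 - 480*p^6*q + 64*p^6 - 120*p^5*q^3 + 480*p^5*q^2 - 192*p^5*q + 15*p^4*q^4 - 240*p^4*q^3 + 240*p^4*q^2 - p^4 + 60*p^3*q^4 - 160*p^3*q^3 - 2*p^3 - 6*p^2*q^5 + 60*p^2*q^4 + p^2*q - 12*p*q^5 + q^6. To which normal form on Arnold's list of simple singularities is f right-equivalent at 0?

The Hessian of f at 0 has rank 0. Corank 2; j^3 = -p^2*(2*p - q) has shape L^2 M (L != M), so D-series; mu = 7 gives D_7.

D_7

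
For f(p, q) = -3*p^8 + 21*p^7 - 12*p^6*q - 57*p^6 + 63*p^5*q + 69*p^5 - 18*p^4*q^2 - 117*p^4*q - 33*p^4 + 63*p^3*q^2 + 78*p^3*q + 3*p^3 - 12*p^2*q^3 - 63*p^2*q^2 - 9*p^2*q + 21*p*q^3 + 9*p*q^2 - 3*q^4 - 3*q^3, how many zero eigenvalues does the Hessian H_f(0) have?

2

Hessian at 0 has rank 0.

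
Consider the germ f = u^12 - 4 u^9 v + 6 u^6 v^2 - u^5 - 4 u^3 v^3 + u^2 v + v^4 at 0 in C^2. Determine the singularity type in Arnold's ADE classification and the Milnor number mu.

Type D_{5}, Milnor number mu = 5.

The Hessian of f at 0 has rank 0. Corank 2; j^3 = u^2*v has shape L^2 M (L != M), so D-series; mu = 5 gives D_5.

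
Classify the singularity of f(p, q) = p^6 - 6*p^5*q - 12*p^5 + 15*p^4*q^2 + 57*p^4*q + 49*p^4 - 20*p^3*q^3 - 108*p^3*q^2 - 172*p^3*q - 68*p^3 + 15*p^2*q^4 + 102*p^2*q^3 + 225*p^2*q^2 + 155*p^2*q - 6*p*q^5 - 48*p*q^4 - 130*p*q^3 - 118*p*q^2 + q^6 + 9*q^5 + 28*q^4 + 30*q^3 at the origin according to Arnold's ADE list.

The Hessian of f at 0 has rank 0. Corank 2; j^3 = -(4*p - 3*q)*(17*p^2 - 26*p*q + 10*q^2) splits into three distinct lines over C (the quadratic factor has nonzero discriminant), so D_4.

D4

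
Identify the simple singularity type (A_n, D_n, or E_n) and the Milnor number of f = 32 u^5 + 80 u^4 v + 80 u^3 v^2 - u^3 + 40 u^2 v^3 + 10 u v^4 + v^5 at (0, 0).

Type E_{8}, Milnor number mu = 8.

The Hessian of f at 0 has rank 0. Corank 2; j^3 = -u^3 is a perfect cube, so E-series; the 5-jet and mu = 8 give E_8.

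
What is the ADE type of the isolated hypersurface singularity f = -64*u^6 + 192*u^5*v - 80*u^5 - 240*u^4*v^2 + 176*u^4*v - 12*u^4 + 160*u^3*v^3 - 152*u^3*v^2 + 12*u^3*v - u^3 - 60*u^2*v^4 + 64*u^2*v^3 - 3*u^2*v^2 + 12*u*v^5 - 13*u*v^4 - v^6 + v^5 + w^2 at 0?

E_{8}

The Hessian of f at 0 is [[0, 0, 0], [0, 0, 0], [0, 0, 2]] with rank 1, so corank 2. A Groebner basis of the Jacobian ideal J(f) in C{u,v,w} is {u^2/16 + u*v^3 + u*v^2/8, u^2/2 + u*v^2 + v^4, u^3, u^2*v - u^2/8 - u*v^2/4, w}; counting standard monomials gives mu = 8. Corank 2; j^3 = -u^3 is a perfect cube, so E-series; the 5-jet and mu = 8 give E_8.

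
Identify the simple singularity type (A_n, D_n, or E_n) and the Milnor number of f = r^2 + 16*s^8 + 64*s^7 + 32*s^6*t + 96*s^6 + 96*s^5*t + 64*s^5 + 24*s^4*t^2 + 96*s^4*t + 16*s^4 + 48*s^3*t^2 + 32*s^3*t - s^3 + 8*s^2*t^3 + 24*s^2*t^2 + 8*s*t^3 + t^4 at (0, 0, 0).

Type E_6, Milnor number mu = 6.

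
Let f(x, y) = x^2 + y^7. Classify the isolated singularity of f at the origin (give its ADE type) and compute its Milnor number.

Type A_{6}, Milnor number mu = 6.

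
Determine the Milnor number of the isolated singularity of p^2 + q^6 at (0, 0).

5

The Hessian of f at 0 has rank 1. Corank 1: A-series; mu = 5 gives A_5.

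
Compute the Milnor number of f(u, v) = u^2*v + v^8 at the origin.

The Hessian of f at 0 is [[0, 0], [0, 0]] with rank 0, so corank 2. A Groebner basis of the Jacobian ideal J(f) in C{u,v} is {u^2/8 + v^7, u^3, u*v}; counting standard monomials gives mu = 9. Corank 2; j^3 = u^2*v has shape L^2 M (L != M), so D-series; mu = 9 gives D_9.

9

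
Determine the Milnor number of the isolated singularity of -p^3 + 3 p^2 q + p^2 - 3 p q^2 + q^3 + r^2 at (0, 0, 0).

2

The Hessian of f at 0 is [[2, 0, 0], [0, 0, 0], [0, 0, 2]] with rank 2, so corank 1. A Groebner basis of the Jacobian ideal J(f) in C{p,q,r} is {q^2, p, r}; counting standard monomials gives mu = 2. Corank 1: A-series; mu = 2 gives A_2.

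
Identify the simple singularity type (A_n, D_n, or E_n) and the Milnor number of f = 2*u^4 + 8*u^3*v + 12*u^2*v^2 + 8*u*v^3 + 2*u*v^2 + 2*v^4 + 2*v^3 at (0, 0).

The Hessian of f at 0 has rank 0. Corank 2; j^3 = 2*v^2*(u + v) has shape L^2 M (L != M), so D-series; mu = 5 gives D_5.

Type D5, Milnor number mu = 5.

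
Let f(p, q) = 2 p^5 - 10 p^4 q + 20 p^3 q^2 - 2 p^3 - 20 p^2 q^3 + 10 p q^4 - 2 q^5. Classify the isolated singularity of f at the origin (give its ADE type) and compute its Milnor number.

The Hessian of f at 0 has rank 0. Corank 2; j^3 = -2*p^3 is a perfect cube, so E-series; the 5-jet and mu = 8 give E_8.

Type E_8, Milnor number mu = 8.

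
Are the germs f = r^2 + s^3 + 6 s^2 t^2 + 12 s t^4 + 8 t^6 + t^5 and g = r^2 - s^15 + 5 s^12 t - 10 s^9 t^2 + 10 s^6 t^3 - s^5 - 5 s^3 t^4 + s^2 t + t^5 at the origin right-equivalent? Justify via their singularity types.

No.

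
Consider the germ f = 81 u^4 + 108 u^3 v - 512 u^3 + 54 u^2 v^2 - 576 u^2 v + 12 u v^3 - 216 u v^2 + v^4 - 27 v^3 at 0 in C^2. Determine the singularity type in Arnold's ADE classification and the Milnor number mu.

Type E6, Milnor number mu = 6.

The Hessian of f at 0 is [[0, 0], [0, 0]] with rank 0, so corank 2. A Groebner basis of the Jacobian ideal J(f) in C{u,v} is {v^4, u*v^2 + 13*v^3/36, u^2 + 3*u*v/4 + 9*v^2/64}; counting standard monomials gives mu = 6. Corank 2; j^3 = -(8*u + 3*v)^3 is a perfect cube, so E-series; the 4-jet and mu = 6 give E_6.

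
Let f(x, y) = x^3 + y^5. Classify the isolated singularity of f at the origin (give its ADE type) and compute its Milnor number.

The Hessian of f at 0 is [[0, 0], [0, 0]] with rank 0, so corank 2. A Groebner basis of the Jacobian ideal J(f) in C{x,y} is {y^4, x^2}; counting standard monomials gives mu = 8. Corank 2; j^3 = x^3 is a perfect cube, so E-series; the 5-jet and mu = 8 give E_8.

Type E8, Milnor number mu = 8.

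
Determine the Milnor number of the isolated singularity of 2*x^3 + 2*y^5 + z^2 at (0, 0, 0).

8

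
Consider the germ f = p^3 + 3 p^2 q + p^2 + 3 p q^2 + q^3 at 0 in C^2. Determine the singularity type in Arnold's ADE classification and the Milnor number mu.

Type A_2, Milnor number mu = 2.

The Hessian of f at 0 has rank 1. Corank 1: A-series; mu = 2 gives A_2.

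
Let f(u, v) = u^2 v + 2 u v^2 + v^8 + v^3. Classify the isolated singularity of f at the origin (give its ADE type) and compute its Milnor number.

The Hessian of f at 0 has rank 0. Corank 2; j^3 = v*(u + v)^2 has shape L^2 M (L != M), so D-series; mu = 9 gives D_9.

Type D_{9}, Milnor number mu = 9.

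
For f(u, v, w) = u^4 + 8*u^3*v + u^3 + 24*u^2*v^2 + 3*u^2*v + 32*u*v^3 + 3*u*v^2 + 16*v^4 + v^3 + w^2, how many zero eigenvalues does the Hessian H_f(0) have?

Hessian at 0 has rank 1.

2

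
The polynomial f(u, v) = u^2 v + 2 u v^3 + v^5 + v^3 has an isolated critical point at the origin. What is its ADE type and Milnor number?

Type D_4, Milnor number mu = 4.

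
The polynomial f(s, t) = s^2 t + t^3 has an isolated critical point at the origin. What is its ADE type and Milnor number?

Type D4, Milnor number mu = 4.

The Hessian of f at 0 is [[0, 0], [0, 0]] with rank 0, so corank 2. A Groebner basis of the Jacobian ideal J(f) in C{s,t} is {t^3, s^2 + 3*t^2, s*t}; counting standard monomials gives mu = 4. Corank 2; j^3 = t*(s^2 + t^2) splits into three distinct lines over C (the quadratic factor has nonzero discriminant), so D_4.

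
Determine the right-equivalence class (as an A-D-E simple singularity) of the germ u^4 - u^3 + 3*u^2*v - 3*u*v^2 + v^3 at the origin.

E_{6}

The Hessian of f at 0 has rank 0. Corank 2; j^3 = -(u - v)^3 is a perfect cube, so E-series; the 4-jet and mu = 6 give E_6.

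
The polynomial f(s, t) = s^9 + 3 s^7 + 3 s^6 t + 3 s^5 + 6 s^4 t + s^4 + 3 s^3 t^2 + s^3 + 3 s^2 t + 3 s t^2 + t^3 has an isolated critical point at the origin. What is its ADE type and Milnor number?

The Hessian of f at 0 has rank 0. Corank 2; j^3 = (s + t)^3 is a perfect cube, so E-series; the 4-jet and mu = 6 give E_6.

Type E_6, Milnor number mu = 6.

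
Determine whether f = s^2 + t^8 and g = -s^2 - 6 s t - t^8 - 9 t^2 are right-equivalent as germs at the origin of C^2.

The Hessian of f at 0 has rank 1. Corank 1: A-series; mu = 7 gives A_7. The Hessian of g at 0 has rank 1. Corank 1: A-series; mu = 7 gives A_7. Both have type A_7, hence right-equivalent.

Yes.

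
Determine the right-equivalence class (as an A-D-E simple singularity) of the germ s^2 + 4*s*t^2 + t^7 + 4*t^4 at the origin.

A_{6}

The Hessian of f at 0 has rank 1. Corank 1: A-series; mu = 6 gives A_6.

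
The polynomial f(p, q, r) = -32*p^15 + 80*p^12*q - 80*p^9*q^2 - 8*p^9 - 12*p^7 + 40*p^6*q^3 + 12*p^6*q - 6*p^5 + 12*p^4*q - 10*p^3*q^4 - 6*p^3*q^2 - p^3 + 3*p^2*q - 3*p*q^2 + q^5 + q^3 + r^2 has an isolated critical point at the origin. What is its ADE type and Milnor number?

Type E_8, Milnor number mu = 8.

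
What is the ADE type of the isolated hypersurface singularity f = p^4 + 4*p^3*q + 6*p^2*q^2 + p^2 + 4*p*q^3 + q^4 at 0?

A3

The Hessian of f at 0 is [[2, 0], [0, 0]] with rank 1, so corank 1. A Groebner basis of the Jacobian ideal J(f) in C{p,q} is {q^3, p}; counting standard monomials gives mu = 3. Corank 1: A-series; mu = 3 gives A_3.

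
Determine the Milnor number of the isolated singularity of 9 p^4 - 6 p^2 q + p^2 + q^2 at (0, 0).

1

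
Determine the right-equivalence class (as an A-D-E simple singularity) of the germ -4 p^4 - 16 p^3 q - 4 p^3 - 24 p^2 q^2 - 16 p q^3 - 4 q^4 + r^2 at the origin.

E6

The Hessian of f at 0 is [[0, 0, 0], [0, 0, 0], [0, 0, 2]] with rank 1, so corank 2. A Groebner basis of the Jacobian ideal J(f) in C{p,q,r} is {q^4, p*q^2 + q^3/3, p^2, r}; counting standard monomials gives mu = 6. Corank 2; j^3 = -4*p^3 is a perfect cube, so E-series; the 4-jet and mu = 6 give E_6.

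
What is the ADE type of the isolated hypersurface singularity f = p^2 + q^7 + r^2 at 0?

The Hessian of f at 0 has rank 2. Corank 1: A-series; mu = 6 gives A_6.

A_{6}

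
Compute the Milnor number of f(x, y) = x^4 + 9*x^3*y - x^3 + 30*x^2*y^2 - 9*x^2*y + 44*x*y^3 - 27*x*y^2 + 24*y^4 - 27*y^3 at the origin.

7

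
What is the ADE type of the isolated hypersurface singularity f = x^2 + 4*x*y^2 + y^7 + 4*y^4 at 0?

A_{6}

The Hessian of f at 0 has rank 1. Corank 1: A-series; mu = 6 gives A_6.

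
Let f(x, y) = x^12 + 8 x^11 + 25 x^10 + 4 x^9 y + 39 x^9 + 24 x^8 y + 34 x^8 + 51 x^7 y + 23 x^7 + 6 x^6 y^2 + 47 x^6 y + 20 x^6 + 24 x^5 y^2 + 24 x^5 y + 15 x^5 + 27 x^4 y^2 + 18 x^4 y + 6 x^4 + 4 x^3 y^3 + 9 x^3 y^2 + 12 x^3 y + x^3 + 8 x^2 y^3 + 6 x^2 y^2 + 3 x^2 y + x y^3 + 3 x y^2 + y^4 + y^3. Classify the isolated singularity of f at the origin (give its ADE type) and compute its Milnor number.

Type E7, Milnor number mu = 7.

The Hessian of f at 0 is [[0, 0], [0, 0]] with rank 0, so corank 2. A Groebner basis of the Jacobian ideal J(f) in C{x,y} is {3*x^2/2 + 3*x*y + y^4 + y^3/2 + 3*y^2/2, x^3 - 15*x^2/2 - 15*x*y - 3*y^3/2 - 15*y^2/2, x^2*y + 11*x^2/2 + 11*x*y + 5*y^3/6 + 11*y^2/2, -3*x^2 + x*y^2 - 6*x*y - 3*y^2}; counting standard monomials gives mu = 7. Corank 2; j^3 = (x + y)^3 is a perfect cube, so E-series; the 4-jet and mu = 7 give E_7.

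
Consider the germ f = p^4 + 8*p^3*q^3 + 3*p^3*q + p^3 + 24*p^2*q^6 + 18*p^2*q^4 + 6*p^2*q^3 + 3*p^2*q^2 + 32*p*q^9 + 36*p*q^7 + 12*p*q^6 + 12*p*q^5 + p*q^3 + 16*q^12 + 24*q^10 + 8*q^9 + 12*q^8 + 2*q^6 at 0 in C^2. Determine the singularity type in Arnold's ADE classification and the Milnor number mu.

Type E7, Milnor number mu = 7.

The Hessian of f at 0 has rank 0. Corank 2; j^3 = p^3 is a perfect cube, so E-series; the 4-jet and mu = 7 give E_7.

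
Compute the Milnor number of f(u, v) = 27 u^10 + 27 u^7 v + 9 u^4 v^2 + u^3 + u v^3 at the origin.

The Hessian of f at 0 is [[0, 0], [0, 0]] with rank 0, so corank 2. A Groebner basis of the Jacobian ideal J(f) in C{u,v} is {u^3, u*v^2, 3*u^2 + v^3}; counting standard monomials gives mu = 7. Corank 2; j^3 = u^3 is a perfect cube, so E-series; the 4-jet and mu = 7 give E_7.

7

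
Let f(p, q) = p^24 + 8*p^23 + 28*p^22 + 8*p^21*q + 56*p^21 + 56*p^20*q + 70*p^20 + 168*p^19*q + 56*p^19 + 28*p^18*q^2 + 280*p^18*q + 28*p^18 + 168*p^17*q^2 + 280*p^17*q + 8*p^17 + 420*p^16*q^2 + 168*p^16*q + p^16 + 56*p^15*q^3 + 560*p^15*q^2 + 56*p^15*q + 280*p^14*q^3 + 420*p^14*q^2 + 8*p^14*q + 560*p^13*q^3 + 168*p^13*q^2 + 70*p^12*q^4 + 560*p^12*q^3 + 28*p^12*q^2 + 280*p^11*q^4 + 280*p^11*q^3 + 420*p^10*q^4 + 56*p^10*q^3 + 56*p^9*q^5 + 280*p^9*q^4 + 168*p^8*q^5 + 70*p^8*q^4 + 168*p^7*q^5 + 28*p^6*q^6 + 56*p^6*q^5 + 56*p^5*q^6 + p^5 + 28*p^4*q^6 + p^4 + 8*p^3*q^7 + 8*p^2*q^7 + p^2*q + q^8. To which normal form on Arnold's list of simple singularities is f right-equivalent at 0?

D_9

The Hessian of f at 0 has rank 0. Corank 2; j^3 = p^2*q has shape L^2 M (L != M), so D-series; mu = 9 gives D_9.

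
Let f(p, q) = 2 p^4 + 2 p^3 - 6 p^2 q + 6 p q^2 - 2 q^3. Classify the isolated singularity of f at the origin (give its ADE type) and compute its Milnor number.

Type E_6, Milnor number mu = 6.

The Hessian of f at 0 has rank 0. Corank 2; j^3 = 2*(p - q)^3 is a perfect cube, so E-series; the 4-jet and mu = 6 give E_6.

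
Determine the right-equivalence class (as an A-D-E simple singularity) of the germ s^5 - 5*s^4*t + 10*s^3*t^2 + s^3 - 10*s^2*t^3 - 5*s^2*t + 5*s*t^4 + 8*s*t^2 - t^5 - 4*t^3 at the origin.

D6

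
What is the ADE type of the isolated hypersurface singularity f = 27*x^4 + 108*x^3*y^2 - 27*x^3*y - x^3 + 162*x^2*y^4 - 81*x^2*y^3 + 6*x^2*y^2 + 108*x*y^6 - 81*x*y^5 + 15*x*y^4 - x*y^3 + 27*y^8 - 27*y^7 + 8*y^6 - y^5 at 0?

E_{7}

The Hessian of f at 0 has rank 0. Corank 2; j^3 = -x^3 is a perfect cube, so E-series; the 4-jet and mu = 7 give E_7.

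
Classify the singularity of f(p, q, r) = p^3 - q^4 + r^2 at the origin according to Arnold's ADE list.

E_{6}

The Hessian of f at 0 has rank 1. Corank 2; j^3 = p^3 is a perfect cube, so E-series; the 4-jet and mu = 6 give E_6.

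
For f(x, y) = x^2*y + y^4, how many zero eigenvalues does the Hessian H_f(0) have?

2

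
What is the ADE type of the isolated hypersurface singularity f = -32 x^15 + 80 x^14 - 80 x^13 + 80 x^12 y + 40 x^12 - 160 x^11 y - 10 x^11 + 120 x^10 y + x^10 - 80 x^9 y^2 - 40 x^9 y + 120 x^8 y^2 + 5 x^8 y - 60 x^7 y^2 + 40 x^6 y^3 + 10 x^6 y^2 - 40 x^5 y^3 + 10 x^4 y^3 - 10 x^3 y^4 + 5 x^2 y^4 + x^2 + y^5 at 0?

A_4

The Hessian of f at 0 is [[2, 0], [0, 0]] with rank 1, so corank 1. A Groebner basis of the Jacobian ideal J(f) in C{x,y} is {y^4, x}; counting standard monomials gives mu = 4. Corank 1: A-series; mu = 4 gives A_4.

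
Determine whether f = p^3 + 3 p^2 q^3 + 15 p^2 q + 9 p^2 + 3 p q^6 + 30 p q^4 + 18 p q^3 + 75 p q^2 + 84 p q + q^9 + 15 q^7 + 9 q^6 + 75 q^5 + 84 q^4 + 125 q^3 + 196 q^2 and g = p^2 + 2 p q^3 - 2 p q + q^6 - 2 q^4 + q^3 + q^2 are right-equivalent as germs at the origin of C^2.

The Hessian of f at 0 is [[18, 84], [84, 392]] with rank 1, so corank 1. A Groebner basis of the Jacobian ideal J(f) in C{p,q} is {q^2, p + 14*q/3}; counting standard monomials gives mu = 2. Corank 1: A-series; mu = 2 gives A_2. The Hessian of g at 0 is [[2, -2], [-2, 2]] with rank 1, so corank 1. A Groebner basis of the Jacobian ideal J(g) in C{p,q} is {q^2, p - q}; counting standard monomials gives mu = 2. Corank 1: A-series; mu = 2 gives A_2. Both have type A_2, hence right-equivalent.

Yes.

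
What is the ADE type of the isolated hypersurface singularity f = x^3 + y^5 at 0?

E8

The Hessian of f at 0 has rank 0. Corank 2; j^3 = x^3 is a perfect cube, so E-series; the 5-jet and mu = 8 give E_8.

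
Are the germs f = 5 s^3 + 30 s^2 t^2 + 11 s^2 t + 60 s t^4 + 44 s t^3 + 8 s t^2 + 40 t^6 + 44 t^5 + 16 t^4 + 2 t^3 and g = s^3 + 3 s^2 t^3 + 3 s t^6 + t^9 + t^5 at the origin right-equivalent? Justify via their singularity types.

No.

The Hessian of f at 0 is [[0, 0], [0, 0]] with rank 0, so corank 2. A Groebner basis of the Jacobian ideal J(f) in C{s,t} is {t^3, s^2 + 2*t^2, s*t - t^2}; counting standard monomials gives mu = 4. Corank 2; j^3 = (s + t)*(5*s^2 + 6*s*t + 2*t^2) splits into three distinct lines over C (the quadratic factor has nonzero discriminant), so D_4. The Hessian of g at 0 is [[0, 0], [0, 0]] with rank 0, so corank 2. A Groebner basis of the Jacobian ideal J(g) in C{s,t} is {s^2/2 + s*t^3, t^4, s^3, s^2*t}; counting standard monomials gives mu = 8. Corank 2; j^3 = s^3 is a perfect cube, so E-series; the 5-jet and mu = 8 give E_8. f is D_4 but g is E_8, hence not right-equivalent.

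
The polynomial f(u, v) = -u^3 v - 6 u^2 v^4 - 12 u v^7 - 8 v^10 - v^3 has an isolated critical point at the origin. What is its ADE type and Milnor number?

Type E_7, Milnor number mu = 7.

The Hessian of f at 0 is [[0, 0], [0, 0]] with rank 0, so corank 2. A Groebner basis of the Jacobian ideal J(f) in C{u,v} is {u^3 + 3*v^2, u^2*v, v^3}; counting standard monomials gives mu = 7. Corank 2; j^3 = -v^3 is a perfect cube, so E-series; the 4-jet and mu = 7 give E_7.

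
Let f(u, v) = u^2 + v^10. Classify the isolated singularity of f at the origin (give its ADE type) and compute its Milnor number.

The Hessian of f at 0 has rank 1. Corank 1: A-series; mu = 9 gives A_9.

Type A_{9}, Milnor number mu = 9.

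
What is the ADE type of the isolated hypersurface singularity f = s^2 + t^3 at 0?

The Hessian of f at 0 has rank 1. Corank 1: A-series; mu = 2 gives A_2.

A_2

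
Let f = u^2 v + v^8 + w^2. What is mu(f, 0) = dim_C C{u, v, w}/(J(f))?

9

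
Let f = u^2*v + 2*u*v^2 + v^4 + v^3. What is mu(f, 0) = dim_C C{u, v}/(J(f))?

The Hessian of f at 0 has rank 0. Corank 2; j^3 = v*(u + v)^2 has shape L^2 M (L != M), so D-series; mu = 5 gives D_5.

5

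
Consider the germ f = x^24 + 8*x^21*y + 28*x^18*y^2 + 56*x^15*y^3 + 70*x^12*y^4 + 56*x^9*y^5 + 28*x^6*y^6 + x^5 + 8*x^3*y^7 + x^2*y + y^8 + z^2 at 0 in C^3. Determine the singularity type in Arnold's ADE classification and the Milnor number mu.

Type D9, Milnor number mu = 9.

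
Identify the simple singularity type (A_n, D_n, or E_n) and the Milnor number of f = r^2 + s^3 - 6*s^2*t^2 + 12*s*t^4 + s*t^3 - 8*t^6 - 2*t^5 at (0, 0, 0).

The Hessian of f at 0 is [[0, 0, 0], [0, 0, 0], [0, 0, 2]] with rank 1, so corank 2. A Groebner basis of the Jacobian ideal J(f) in C{s,t,r} is {-s^2/4 + t^4 - t^3/12, s^3, s^2*t + s^2/12 + t^3/36, -s^2/2 + s*t^2 - t^3/6, r}; counting standard monomials gives mu = 7. Corank 2; j^3 = s^3 is a perfect cube, so E-series; the 4-jet and mu = 7 give E_7.

Type E_7, Milnor number mu = 7.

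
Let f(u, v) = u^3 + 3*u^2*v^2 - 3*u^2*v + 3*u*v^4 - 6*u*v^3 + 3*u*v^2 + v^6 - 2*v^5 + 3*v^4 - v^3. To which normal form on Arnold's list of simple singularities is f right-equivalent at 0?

The Hessian of f at 0 is [[0, 0], [0, 0]] with rank 0, so corank 2. A Groebner basis of the Jacobian ideal J(f) in C{u,v} is {v^4, u^3 - 3*u^2*v - 3*u^2/2 + 3*u*v + 2*v^3 - 3*v^2/2, u^2/2 + u*v^2 - u*v - v^3 + v^2/2}; counting standard monomials gives mu = 8. Corank 2; j^3 = (u - v)^3 is a perfect cube, so E-series; the 5-jet and mu = 8 give E_8.

E_{8}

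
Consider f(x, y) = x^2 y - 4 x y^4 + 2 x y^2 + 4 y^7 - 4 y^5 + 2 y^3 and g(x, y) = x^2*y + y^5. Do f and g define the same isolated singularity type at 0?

No.

The Hessian of f at 0 is [[0, 0], [0, 0]] with rank 0, so corank 2. A Groebner basis of the Jacobian ideal J(f) in C{x,y} is {y^3, x^2 + 2*y^2, x*y + y^2}; counting standard monomials gives mu = 4. Corank 2; j^3 = y*(x^2 + 2*x*y + 2*y^2) splits into three distinct lines over C (the quadratic factor has nonzero discriminant), so D_4. The Hessian of g at 0 is [[0, 0], [0, 0]] with rank 0, so corank 2. A Groebner basis of the Jacobian ideal J(g) in C{x,y} is {x^2/5 + y^4, x^3, x*y}; counting standard monomials gives mu = 6. Corank 2; j^3 = x^2*y has shape L^2 M (L != M), so D-series; mu = 6 gives D_6. f is D_4 but g is D_6, hence not right-equivalent.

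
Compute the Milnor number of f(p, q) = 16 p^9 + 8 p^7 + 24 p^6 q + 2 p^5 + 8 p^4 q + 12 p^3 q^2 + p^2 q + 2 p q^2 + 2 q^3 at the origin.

The Hessian of f at 0 has rank 0. Corank 2; j^3 = q*(p^2 + 2*p*q + 2*q^2) splits into three distinct lines over C (the quadratic factor has nonzero discriminant), so D_4.

4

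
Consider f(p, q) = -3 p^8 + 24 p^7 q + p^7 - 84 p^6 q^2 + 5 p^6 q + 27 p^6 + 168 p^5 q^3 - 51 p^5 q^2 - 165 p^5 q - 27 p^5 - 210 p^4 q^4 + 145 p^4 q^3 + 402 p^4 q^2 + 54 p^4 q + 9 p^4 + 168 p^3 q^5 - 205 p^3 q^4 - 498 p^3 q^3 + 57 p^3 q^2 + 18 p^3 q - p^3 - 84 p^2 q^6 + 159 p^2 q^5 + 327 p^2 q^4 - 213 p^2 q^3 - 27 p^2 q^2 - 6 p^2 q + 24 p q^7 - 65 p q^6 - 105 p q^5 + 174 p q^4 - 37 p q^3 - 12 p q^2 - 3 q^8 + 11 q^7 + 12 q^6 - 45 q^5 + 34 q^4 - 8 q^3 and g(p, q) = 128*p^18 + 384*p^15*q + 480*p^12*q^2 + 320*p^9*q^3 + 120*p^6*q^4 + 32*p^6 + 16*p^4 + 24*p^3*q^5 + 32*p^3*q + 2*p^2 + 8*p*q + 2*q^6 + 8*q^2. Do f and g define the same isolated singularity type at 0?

No.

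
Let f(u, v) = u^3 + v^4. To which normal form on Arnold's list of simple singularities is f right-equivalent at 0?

The Hessian of f at 0 is [[0, 0], [0, 0]] with rank 0, so corank 2. A Groebner basis of the Jacobian ideal J(f) in C{u,v} is {v^3, u^2}; counting standard monomials gives mu = 6. Corank 2; j^3 = u^3 is a perfect cube, so E-series; the 4-jet and mu = 6 give E_6.

E6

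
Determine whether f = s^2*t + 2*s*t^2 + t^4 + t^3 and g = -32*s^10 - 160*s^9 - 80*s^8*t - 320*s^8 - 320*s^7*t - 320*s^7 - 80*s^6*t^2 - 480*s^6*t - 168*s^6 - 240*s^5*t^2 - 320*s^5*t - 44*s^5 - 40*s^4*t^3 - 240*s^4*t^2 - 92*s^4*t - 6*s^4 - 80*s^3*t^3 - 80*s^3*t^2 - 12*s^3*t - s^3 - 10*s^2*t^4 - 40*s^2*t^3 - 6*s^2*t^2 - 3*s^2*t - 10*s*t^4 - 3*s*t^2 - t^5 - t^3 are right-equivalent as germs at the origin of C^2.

The Hessian of f at 0 is [[0, 0], [0, 0]] with rank 0, so corank 2. A Groebner basis of the Jacobian ideal J(f) in C{s,t} is {s^3 - s^2/4 + t^2/4, s^2/4 + t^3 - t^2/4, s*t + t^2}; counting standard monomials gives mu = 5. Corank 2; j^3 = t*(s + t)^2 has shape L^2 M (L != M), so D-series; mu = 5 gives D_5. The Hessian of g at 0 is [[0, 0], [0, 0]] with rank 0, so corank 2. A Groebner basis of the Jacobian ideal J(g) in C{s,t} is {-7*s^2/48 + s*t^3 - 7*s*t^2/12 - 7*s*t/24 - 7*t^3/12 - 7*t^2/48, s^2/6 + 2*s*t^2/3 + s*t/3 + t^4 + 2*t^3/3 + t^2/6, s^3 + s^2/4 - 2*s*t^2 + s*t/2 - t^3 + t^2/4, s^2*t - s^2/12 + 5*s*t^2/3 - s*t/6 + 2*t^3/3 - t^2/12}; counting standard monomials gives mu = 8. Corank 2; j^3 = -(s + t)^3 is a perfect cube, so E-series; the 5-jet and mu = 8 give E_8. f is D_5 but g is E_8, hence not right-equivalent.

No.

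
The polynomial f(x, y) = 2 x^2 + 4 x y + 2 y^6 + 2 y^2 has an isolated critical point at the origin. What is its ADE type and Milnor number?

Type A5, Milnor number mu = 5.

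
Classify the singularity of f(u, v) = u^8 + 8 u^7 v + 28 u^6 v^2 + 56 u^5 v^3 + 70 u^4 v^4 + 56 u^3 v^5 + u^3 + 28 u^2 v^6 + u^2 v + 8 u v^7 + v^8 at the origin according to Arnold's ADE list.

The Hessian of f at 0 has rank 0. Corank 2; j^3 = u^2*(u + v) has shape L^2 M (L != M), so D-series; mu = 9 gives D_9.

D9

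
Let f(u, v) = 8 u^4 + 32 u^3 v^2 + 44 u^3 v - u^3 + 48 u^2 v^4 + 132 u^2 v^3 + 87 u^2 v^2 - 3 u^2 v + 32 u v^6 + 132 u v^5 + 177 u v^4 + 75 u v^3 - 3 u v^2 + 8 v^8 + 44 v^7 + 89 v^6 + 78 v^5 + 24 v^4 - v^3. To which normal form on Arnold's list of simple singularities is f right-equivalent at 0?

E_{7}

The Hessian of f at 0 has rank 0. Corank 2; j^3 = -(u + v)^3 is a perfect cube, so E-series; the 4-jet and mu = 7 give E_7.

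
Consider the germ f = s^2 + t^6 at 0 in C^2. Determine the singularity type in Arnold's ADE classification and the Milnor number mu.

Type A_5, Milnor number mu = 5.

The Hessian of f at 0 has rank 1. Corank 1: A-series; mu = 5 gives A_5.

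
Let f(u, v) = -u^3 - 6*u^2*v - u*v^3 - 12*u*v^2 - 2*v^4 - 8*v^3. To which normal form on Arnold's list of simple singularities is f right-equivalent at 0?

The Hessian of f at 0 is [[0, 0], [0, 0]] with rank 0, so corank 2. A Groebner basis of the Jacobian ideal J(f) in C{u,v} is {u^3 + 6*u^2*v + 48*u^2 + 192*u*v + 192*v^2, -6*u^2 + u*v^2 - 24*u*v - 24*v^2, 3*u^2 + 12*u*v + v^3 + 12*v^2}; counting standard monomials gives mu = 7. Corank 2; j^3 = -(u + 2*v)^3 is a perfect cube, so E-series; the 4-jet and mu = 7 give E_7.

E_7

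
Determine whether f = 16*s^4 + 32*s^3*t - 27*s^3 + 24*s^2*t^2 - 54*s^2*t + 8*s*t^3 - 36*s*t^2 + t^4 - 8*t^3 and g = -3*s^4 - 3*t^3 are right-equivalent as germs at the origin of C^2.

Yes.

The Hessian of f at 0 is [[0, 0], [0, 0]] with rank 0, so corank 2. A Groebner basis of the Jacobian ideal J(f) in C{s,t} is {t^4, s*t^2 + 11*t^3/18, s^2 + 4*s*t/3 + 4*t^2/9}; counting standard monomials gives mu = 6. Corank 2; j^3 = -(3*s + 2*t)^3 is a perfect cube, so E-series; the 4-jet and mu = 6 give E_6. The Hessian of g at 0 is [[0, 0], [0, 0]] with rank 0, so corank 2. A Groebner basis of the Jacobian ideal J(g) in C{s,t} is {s^3, t^2}; counting standard monomials gives mu = 6. Corank 2; j^3 = -3*t^3 is a perfect cube, so E-series; the 4-jet and mu = 6 give E_6. Both have type E_6, hence right-equivalent.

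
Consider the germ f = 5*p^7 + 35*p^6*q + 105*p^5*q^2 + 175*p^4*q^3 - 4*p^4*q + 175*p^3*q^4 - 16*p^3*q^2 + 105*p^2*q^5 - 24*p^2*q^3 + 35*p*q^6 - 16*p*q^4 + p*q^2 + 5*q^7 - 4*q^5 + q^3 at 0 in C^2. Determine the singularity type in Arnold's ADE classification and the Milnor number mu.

Type D8, Milnor number mu = 8.

The Hessian of f at 0 has rank 0. Corank 2; j^3 = q^2*(p + q) has shape L^2 M (L != M), so D-series; mu = 8 gives D_8.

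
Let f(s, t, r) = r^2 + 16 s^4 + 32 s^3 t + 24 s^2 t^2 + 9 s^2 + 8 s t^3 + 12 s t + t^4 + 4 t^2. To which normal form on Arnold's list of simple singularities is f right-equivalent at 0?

The Hessian of f at 0 is [[18, 12, 0], [12, 8, 0], [0, 0, 2]] with rank 2, so corank 1. A Groebner basis of the Jacobian ideal J(f) in C{s,t,r} is {t^3, s + 2*t/3, r}; counting standard monomials gives mu = 3. Corank 1: A-series; mu = 3 gives A_3.

A3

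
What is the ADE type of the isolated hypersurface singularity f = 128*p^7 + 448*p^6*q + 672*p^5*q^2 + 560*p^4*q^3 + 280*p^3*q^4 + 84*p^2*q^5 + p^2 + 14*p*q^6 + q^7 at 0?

A_6

The Hessian of f at 0 is [[2, 0], [0, 0]] with rank 1, so corank 1. A Groebner basis of the Jacobian ideal J(f) in C{p,q} is {q^6, p}; counting standard monomials gives mu = 6. Corank 1: A-series; mu = 6 gives A_6.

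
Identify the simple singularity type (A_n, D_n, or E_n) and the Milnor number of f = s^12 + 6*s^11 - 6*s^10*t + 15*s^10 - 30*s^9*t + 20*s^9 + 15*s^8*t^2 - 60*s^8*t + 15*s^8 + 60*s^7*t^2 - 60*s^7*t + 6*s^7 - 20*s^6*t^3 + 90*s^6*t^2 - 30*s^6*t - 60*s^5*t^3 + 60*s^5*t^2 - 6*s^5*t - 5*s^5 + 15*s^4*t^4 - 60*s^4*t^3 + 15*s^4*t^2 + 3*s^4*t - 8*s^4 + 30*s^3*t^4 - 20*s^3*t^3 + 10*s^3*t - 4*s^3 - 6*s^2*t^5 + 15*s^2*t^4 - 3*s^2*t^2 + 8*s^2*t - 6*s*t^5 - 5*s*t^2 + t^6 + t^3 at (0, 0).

Type D7, Milnor number mu = 7.

The Hessian of f at 0 is [[0, 0], [0, 0]] with rank 0, so corank 2. A Groebner basis of the Jacobian ideal J(f) in C{s,t} is {1088*s^2/15 - 320*s*t/3 + t^4 - 64*t^3/15 + 176*t^2/5, s^3 - 22*s^2/5 + 7*s*t + t^3/5 - 12*t^2/5, s^2*t - 32*s^2/5 + 10*s*t + t^3/5 - 17*t^2/5, -104*s^2/15 + s*t^2 + 32*s*t/3 - t^3/30 - 18*t^2/5}; counting standard monomials gives mu = 7. Corank 2; j^3 = -(s - t)*(2*s - t)^2 has shape L^2 M (L != M), so D-series; mu = 7 gives D_7.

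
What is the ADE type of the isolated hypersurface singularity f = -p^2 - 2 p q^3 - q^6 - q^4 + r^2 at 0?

A_{3}

The Hessian of f at 0 has rank 2. Corank 1: A-series; mu = 3 gives A_3.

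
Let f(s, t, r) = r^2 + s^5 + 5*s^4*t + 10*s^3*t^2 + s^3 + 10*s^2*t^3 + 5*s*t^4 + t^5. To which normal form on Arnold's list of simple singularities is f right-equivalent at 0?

E_8

The Hessian of f at 0 is [[0, 0, 0], [0, 0, 0], [0, 0, 2]] with rank 1, so corank 2. A Groebner basis of the Jacobian ideal J(f) in C{s,t,r} is {t^5, s*t^3 + t^4/4, s^2, r}; counting standard monomials gives mu = 8. Corank 2; j^3 = s^3 is a perfect cube, so E-series; the 5-jet and mu = 8 give E_8.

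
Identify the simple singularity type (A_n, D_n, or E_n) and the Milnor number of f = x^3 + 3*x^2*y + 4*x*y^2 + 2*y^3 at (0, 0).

The Hessian of f at 0 is [[0, 0], [0, 0]] with rank 0, so corank 2. A Groebner basis of the Jacobian ideal J(f) in C{x,y} is {y^3, x^2 - 2*y^2/3, x*y + y^2}; counting standard monomials gives mu = 4. Corank 2; j^3 = (x + y)*(x^2 + 2*x*y + 2*y^2) splits into three distinct lines over C (the quadratic factor has nonzero discriminant), so D_4.

Type D_{4}, Milnor number mu = 4.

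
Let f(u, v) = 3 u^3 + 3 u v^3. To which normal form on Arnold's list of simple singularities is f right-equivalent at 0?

E_{7}

The Hessian of f at 0 has rank 0. Corank 2; j^3 = 3*u^3 is a perfect cube, so E-series; the 4-jet and mu = 7 give E_7.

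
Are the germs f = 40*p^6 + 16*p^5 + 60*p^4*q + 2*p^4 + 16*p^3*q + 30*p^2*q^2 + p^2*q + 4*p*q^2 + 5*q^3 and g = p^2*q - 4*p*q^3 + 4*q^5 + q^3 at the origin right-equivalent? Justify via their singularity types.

Yes.

The Hessian of f at 0 is [[0, 0], [0, 0]] with rank 0, so corank 2. A Groebner basis of the Jacobian ideal J(f) in C{p,q} is {q^3, p^2 - q^2, p*q + 2*q^2}; counting standard monomials gives mu = 4. Corank 2; j^3 = q*(p^2 + 4*p*q + 5*q^2) splits into three distinct lines over C (the quadratic factor has nonzero discriminant), so D_4. The Hessian of g at 0 is [[0, 0], [0, 0]] with rank 0, so corank 2. A Groebner basis of the Jacobian ideal J(g) in C{p,q} is {q^3, p^2 + 3*q^2, p*q}; counting standard monomials gives mu = 4. Corank 2; j^3 = q*(p^2 + q^2) splits into three distinct lines over C (the quadratic factor has nonzero discriminant), so D_4. Both have type D_4, hence right-equivalent.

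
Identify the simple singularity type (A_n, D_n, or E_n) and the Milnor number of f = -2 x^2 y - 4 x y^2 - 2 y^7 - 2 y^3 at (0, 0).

Type D8, Milnor number mu = 8.

The Hessian of f at 0 has rank 0. Corank 2; j^3 = -2*y*(x + y)^2 has shape L^2 M (L != M), so D-series; mu = 8 gives D_8.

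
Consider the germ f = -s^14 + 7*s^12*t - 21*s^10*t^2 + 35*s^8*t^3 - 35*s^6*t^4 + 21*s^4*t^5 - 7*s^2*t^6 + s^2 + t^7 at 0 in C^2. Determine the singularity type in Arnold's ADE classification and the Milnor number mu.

The Hessian of f at 0 is [[2, 0], [0, 0]] with rank 1, so corank 1. A Groebner basis of the Jacobian ideal J(f) in C{s,t} is {t^6, s}; counting standard monomials gives mu = 6. Corank 1: A-series; mu = 6 gives A_6.

Type A6, Milnor number mu = 6.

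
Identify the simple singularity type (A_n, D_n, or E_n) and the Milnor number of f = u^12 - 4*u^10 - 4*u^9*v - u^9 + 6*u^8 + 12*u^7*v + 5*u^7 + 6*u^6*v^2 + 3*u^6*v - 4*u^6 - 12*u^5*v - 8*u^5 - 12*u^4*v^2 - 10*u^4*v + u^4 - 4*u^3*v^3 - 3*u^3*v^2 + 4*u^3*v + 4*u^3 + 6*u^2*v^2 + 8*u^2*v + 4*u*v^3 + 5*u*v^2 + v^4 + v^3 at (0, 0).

The Hessian of f at 0 is [[0, 0], [0, 0]] with rank 0, so corank 2. A Groebner basis of the Jacobian ideal J(f) in C{u,v} is {u*v^2 + 2*u*v + v^2, -4*u*v + v^3 - 2*v^2, u^2 + 3*u*v/2 + v^2/2}; counting standard monomials gives mu = 5. Corank 2; j^3 = (u + v)*(2*u + v)^2 has shape L^2 M (L != M), so D-series; mu = 5 gives D_5.

Type D5, Milnor number mu = 5.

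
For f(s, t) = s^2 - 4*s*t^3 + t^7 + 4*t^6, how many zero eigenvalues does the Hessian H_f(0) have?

1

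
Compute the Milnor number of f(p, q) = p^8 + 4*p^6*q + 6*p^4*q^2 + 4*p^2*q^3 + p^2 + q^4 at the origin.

3

The Hessian of f at 0 is [[2, 0], [0, 0]] with rank 1, so corank 1. A Groebner basis of the Jacobian ideal J(f) in C{p,q} is {q^3, p}; counting standard monomials gives mu = 3. Corank 1: A-series; mu = 3 gives A_3.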